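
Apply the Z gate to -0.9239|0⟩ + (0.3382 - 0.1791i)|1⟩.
-0.9239|0⟩ + (-0.3382 + 0.1791i)|1⟩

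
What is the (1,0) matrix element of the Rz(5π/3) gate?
0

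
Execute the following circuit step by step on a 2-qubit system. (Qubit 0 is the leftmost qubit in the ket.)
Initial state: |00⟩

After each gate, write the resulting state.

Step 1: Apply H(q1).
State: 1/√2|00⟩ + 1/√2|01⟩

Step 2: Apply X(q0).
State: 1/√2|10⟩ + 1/√2|11⟩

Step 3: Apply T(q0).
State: (1/2 + (1/2)i)|10⟩ + (1/2 + (1/2)i)|11⟩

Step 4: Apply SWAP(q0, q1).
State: (1/2 + (1/2)i)|01⟩ + (1/2 + (1/2)i)|11⟩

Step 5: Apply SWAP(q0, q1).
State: (1/2 + (1/2)i)|10⟩ + (1/2 + (1/2)i)|11⟩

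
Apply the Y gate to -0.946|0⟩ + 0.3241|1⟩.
-0.3241i|0⟩ - 0.946i|1⟩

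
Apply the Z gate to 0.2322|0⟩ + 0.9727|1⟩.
0.2322|0⟩ - 0.9727|1⟩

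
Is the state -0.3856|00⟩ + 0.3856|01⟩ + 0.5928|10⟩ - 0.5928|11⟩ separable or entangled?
Separable

Writing the state as a|00⟩ + b|01⟩ + c|10⟩ + d|11⟩, it is a product state iff ad − bc = 0.
Here (a, b, c, d) = (-0.3856, 0.3856, 0.5928, -0.5928): ad − bc = (-0.3856)(-0.5928) − (0.3856)(0.5928) = 0, so the state is separable.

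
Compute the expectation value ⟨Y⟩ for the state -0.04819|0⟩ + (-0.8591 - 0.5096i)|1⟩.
0.04912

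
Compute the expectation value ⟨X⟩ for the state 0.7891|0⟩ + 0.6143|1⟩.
0.9695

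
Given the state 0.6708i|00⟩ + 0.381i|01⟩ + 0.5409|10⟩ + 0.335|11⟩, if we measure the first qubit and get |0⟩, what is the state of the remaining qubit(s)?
0.8695i|0⟩ + 0.4939i|1⟩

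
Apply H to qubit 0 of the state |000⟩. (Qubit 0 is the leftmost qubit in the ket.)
1/√2|000⟩ + 1/√2|100⟩

H on qubit 0 mixes each pair of kets that differ only in qubit 0: amplitudes (a, b) of (|…0…⟩, |…1…⟩) become ((a + b)/√2, (a − b)/√2). Kets absent from the input have amplitude 0.
(|000⟩, |100⟩): (a, b) = (1, 0) → (1/√2, 1/√2)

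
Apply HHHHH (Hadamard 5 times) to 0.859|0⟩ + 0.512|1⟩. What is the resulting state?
0.9694|0⟩ + 0.2454|1⟩

H² = I, so H^5 = H: a single Hadamard. With (a, b) = (0.859, 0.512), H gives ((a + b)/√2, (a − b)/√2) = (0.9694, 0.2454).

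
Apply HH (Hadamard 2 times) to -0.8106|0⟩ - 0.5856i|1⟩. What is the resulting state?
-0.8106|0⟩ - 0.5856i|1⟩

H² = I, so an even number of Hadamards cancels: H^2 = I and the state is unchanged.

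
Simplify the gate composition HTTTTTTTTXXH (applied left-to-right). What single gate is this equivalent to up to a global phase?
I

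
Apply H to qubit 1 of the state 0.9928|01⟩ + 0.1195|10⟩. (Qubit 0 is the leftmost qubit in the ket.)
0.702|00⟩ - 0.702|01⟩ + 0.0845|10⟩ + 0.0845|11⟩

H on qubit 1 mixes each pair of kets that differ only in qubit 1: amplitudes (a, b) of (|…0…⟩, |…1…⟩) become ((a + b)/√2, (a − b)/√2). Kets absent from the input have amplitude 0.
(|00⟩, |01⟩): (a, b) = (0, 0.9928) → (0.702, -0.702)
(|10⟩, |11⟩): (a, b) = (0.1195, 0) → (0.0845, 0.0845)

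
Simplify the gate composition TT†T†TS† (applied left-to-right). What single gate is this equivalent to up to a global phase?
S†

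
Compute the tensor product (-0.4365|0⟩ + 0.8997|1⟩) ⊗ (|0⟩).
-0.4365|00⟩ + 0.8997|10⟩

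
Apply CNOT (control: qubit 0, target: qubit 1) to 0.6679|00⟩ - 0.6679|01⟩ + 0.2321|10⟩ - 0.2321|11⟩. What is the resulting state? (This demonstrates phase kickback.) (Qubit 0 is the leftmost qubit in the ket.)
0.6679|00⟩ - 0.6679|01⟩ - 0.2321|10⟩ + 0.2321|11⟩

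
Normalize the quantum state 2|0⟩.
|0⟩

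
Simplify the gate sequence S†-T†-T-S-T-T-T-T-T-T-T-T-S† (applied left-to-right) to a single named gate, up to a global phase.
S†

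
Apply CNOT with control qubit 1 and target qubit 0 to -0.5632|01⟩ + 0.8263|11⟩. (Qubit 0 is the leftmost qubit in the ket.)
0.8263|01⟩ - 0.5632|11⟩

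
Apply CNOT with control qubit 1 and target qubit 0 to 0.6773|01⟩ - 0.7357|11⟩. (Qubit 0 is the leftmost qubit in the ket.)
-0.7357|01⟩ + 0.6773|11⟩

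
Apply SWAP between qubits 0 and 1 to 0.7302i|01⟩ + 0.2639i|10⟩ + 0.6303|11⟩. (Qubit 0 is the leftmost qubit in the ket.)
0.2639i|01⟩ + 0.7302i|10⟩ + 0.6303|11⟩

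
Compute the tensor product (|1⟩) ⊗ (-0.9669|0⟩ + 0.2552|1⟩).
-0.9669|10⟩ + 0.2552|11⟩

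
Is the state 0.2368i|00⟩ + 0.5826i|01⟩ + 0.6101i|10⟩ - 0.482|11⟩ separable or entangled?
Entangled

Writing the state as a|00⟩ + b|01⟩ + c|10⟩ + d|11⟩, it is a product state iff ad − bc = 0.
Here (a, b, c, d) = (0.2368i, 0.5826i, 0.6101i, -0.482): ad − bc = (0.2368i)(-0.482) − (0.5826i)(0.6101i) = (0.3554 - 0.1141i) ≠ 0, so the state is entangled.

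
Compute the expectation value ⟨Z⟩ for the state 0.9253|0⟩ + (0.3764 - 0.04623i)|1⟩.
0.7124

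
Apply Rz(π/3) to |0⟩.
(0.866 - (1/2)i)|0⟩

Rz(π/3) = [[e^(−iθ/2), 0], [0, e^(iθ/2)]] with e^(±iθ/2) = cos(θ/2) ± i·sin(θ/2); θ = π/3, cos(θ/2) ≈ 0.866025, sin(θ/2) ≈ 0.5.
With a = amp(|0⟩) = 1 and b = amp(|1⟩) = 0:
new amp(|0⟩) = (0.866025 - 0.5i)·a = (0.866 - (1/2)i)
new amp(|1⟩) = (0.866025 + 0.5i)·b = 0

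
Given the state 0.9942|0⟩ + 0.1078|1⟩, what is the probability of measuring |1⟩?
0.01162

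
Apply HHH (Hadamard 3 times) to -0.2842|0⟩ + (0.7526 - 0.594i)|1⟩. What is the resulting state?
(0.3312 - 0.42i)|0⟩ + (-0.7331 + 0.42i)|1⟩

H² = I, so H^3 = H: a single Hadamard. With (a, b) = (-0.2842, (0.7526 - 0.594i)), H gives ((a + b)/√2, (a − b)/√2) = ((0.3312 - 0.42i), (-0.7331 + 0.42i)).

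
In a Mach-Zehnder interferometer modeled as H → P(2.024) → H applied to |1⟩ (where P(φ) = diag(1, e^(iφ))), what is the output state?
(0.7189 - 0.4495i)|0⟩ + (0.2811 + 0.4495i)|1⟩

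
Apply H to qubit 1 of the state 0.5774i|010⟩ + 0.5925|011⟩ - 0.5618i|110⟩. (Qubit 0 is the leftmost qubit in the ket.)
0.4083i|000⟩ + 0.419|001⟩ - 0.4083i|010⟩ - 0.419|011⟩ - 0.3973i|100⟩ + 0.3973i|110⟩

H on qubit 1 mixes each pair of kets that differ only in qubit 1: amplitudes (a, b) of (|…0…⟩, |…1…⟩) become ((a + b)/√2, (a − b)/√2). Kets absent from the input have amplitude 0.
(|000⟩, |010⟩): (a, b) = (0, 0.5774i) → (0.4083i, -0.4083i)
(|001⟩, |011⟩): (a, b) = (0, 0.5925) → (0.419, -0.419)
(|100⟩, |110⟩): (a, b) = (0, -0.5618i) → (-0.3973i, 0.3973i)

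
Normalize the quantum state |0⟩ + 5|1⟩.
0.1961|0⟩ + 0.9806|1⟩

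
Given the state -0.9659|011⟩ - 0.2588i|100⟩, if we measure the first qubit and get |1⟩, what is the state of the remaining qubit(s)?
-i|00⟩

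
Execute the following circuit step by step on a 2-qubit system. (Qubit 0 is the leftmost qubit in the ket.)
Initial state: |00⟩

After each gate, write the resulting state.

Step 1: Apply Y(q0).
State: i|10⟩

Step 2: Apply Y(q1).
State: -|11⟩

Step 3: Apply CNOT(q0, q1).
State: -|10⟩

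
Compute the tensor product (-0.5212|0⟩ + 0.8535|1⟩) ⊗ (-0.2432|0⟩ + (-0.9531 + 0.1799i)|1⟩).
0.1268|00⟩ + (0.4968 - 0.09376i)|01⟩ - 0.2076|10⟩ + (-0.8135 + 0.1535i)|11⟩

amp(|b₁b₂…⟩) = product of the factor amplitudes for bits b₁, b₂, …; only kets whose every factor amplitude is nonzero survive.
|00⟩: (-0.5212)(-0.2432) = 0.1268
|01⟩: (-0.5212)(-0.9531 + 0.1799i) = (0.4968 - 0.09376i)
|10⟩: (0.8535)(-0.2432) = -0.2076
|11⟩: (0.8535)(-0.9531 + 0.1799i) = (-0.8135 + 0.1535i)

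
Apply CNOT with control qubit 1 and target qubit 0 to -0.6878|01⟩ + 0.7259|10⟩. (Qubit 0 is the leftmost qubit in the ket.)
0.7259|10⟩ - 0.6878|11⟩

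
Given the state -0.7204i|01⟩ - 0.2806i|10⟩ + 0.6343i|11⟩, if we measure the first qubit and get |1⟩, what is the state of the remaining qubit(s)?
-0.4046i|0⟩ + 0.9145i|1⟩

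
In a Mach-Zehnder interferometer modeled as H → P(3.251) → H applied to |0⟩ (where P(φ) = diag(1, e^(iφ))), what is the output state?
(0.00299 - 0.05459i)|0⟩ + (0.997 + 0.05459i)|1⟩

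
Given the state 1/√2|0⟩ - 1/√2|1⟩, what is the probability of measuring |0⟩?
1/2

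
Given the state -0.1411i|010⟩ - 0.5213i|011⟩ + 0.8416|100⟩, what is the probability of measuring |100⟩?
0.7083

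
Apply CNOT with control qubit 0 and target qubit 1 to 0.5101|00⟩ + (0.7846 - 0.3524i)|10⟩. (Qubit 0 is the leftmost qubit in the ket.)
0.5101|00⟩ + (0.7846 - 0.3524i)|11⟩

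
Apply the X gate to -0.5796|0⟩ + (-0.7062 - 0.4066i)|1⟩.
(-0.7062 - 0.4066i)|0⟩ - 0.5796|1⟩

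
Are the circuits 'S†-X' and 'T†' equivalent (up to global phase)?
No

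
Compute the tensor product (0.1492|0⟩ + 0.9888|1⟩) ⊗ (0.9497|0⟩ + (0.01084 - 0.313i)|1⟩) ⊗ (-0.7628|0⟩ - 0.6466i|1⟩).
-0.1081|000⟩ - 0.09162i|001⟩ + (-0.001234 + 0.03562i)|010⟩ + (-0.0302 - 0.001046i)|011⟩ - 0.7163|100⟩ - 0.6072i|101⟩ + (-0.008176 + 0.2361i)|110⟩ + (-0.2001 - 0.006931i)|111⟩

amp(|b₁b₂…⟩) = product of the factor amplitudes for bits b₁, b₂, …; only kets whose every factor amplitude is nonzero survive.
|000⟩: (0.1492)(0.9497)(-0.7628) = -0.1081
|001⟩: (0.1492)(0.9497)(-0.6466i) = -0.09162i
|010⟩: (0.1492)(0.01084 - 0.313i)(-0.7628) = (-0.001234 + 0.03562i)
|011⟩: (0.1492)(0.01084 - 0.313i)(-0.6466i) = (-0.0302 - 0.001046i)
|100⟩: (0.9888)(0.9497)(-0.7628) = -0.7163
|101⟩: (0.9888)(0.9497)(-0.6466i) = -0.6072i
|110⟩: (0.9888)(0.01084 - 0.313i)(-0.7628) = (-0.008176 + 0.2361i)
|111⟩: (0.9888)(0.01084 - 0.313i)(-0.6466i) = (-0.2001 - 0.006931i)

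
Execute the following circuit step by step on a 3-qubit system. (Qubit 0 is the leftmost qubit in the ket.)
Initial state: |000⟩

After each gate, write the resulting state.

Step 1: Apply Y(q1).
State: i|010⟩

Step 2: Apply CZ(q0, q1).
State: i|010⟩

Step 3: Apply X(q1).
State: i|000⟩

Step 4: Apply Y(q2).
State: -|001⟩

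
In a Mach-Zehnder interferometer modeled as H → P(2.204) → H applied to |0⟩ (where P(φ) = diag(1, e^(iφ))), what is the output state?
(0.2041 + 0.4031i)|0⟩ + (0.7959 - 0.4031i)|1⟩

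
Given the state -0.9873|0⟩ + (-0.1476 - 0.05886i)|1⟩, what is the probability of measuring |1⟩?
0.02525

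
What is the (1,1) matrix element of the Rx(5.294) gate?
-0.8802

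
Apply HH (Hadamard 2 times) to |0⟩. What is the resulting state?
|0⟩

H² = I, so an even number of Hadamards cancels: H^2 = I and the state is unchanged.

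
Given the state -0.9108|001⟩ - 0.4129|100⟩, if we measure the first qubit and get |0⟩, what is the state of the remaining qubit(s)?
-|01⟩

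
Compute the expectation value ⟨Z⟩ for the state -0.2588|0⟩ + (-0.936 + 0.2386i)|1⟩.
-0.866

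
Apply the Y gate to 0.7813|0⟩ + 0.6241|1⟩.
-0.6241i|0⟩ + 0.7813i|1⟩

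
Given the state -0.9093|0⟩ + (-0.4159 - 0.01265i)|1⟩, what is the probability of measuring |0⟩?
0.8268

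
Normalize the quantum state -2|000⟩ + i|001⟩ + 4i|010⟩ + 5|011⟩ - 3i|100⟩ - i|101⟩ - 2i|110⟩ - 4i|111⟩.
-0.2294|000⟩ + 0.1147i|001⟩ + 0.4588i|010⟩ + 0.5735|011⟩ - 0.3441i|100⟩ - 0.1147i|101⟩ - 0.2294i|110⟩ - 0.4588i|111⟩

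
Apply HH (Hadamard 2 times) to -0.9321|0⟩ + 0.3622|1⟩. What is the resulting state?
-0.9321|0⟩ + 0.3622|1⟩

H² = I, so an even number of Hadamards cancels: H^2 = I and the state is unchanged.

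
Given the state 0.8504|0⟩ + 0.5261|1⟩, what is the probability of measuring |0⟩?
0.7232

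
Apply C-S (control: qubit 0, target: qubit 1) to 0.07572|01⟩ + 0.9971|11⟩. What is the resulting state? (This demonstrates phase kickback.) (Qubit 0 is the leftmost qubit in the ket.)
0.07572|01⟩ + 0.9971i|11⟩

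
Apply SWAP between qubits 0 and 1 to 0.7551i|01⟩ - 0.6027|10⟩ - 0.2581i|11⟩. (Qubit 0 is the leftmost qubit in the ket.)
-0.6027|01⟩ + 0.7551i|10⟩ - 0.2581i|11⟩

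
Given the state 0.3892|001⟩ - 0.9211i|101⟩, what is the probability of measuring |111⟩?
0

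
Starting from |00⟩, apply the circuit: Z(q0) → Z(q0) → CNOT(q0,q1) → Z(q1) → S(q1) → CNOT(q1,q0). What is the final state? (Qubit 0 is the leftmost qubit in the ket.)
|00⟩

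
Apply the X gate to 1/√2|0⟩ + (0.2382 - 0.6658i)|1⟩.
(0.2382 - 0.6658i)|0⟩ + 1/√2|1⟩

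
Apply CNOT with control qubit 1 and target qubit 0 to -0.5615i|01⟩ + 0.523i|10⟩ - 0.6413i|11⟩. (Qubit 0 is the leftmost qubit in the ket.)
-0.6413i|01⟩ + 0.523i|10⟩ - 0.5615i|11⟩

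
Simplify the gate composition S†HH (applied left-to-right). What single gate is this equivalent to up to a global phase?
S†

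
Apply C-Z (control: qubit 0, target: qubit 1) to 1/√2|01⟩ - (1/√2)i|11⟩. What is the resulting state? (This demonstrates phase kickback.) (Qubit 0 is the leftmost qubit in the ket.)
1/√2|01⟩ + (1/√2)i|11⟩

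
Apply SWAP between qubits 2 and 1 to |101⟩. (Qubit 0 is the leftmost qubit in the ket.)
|110⟩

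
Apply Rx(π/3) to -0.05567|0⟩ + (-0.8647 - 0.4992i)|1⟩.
(-0.2978 + 0.4324i)|0⟩ + (-0.7489 - 0.4045i)|1⟩

Rx(π/3) = [[cos(θ/2), −i·sin(θ/2)], [−i·sin(θ/2), cos(θ/2)]]; θ = π/3, cos(θ/2) ≈ 0.866025, sin(θ/2) ≈ 0.5.
With a = amp(|0⟩) = -0.05567 and b = amp(|1⟩) = (-0.8647 - 0.4992i):
new amp(|0⟩) = (0.866025)·a + (-0.5i)·b = (-0.2978 + 0.4324i)
new amp(|1⟩) = (-0.5i)·a + (0.866025)·b = (-0.7489 - 0.4045i)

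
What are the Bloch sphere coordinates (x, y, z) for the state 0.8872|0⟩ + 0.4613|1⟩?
(0.8185, 0, 0.5743)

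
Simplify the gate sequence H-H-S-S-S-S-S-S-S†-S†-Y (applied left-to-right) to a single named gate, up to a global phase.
Y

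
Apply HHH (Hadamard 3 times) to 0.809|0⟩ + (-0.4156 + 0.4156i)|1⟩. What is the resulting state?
(0.2782 + 0.2939i)|0⟩ + (0.8659 - 0.2939i)|1⟩

H² = I, so H^3 = H: a single Hadamard. With (a, b) = (0.809, (-0.4156 + 0.4156i)), H gives ((a + b)/√2, (a − b)/√2) = ((0.2782 + 0.2939i), (0.8659 - 0.2939i)).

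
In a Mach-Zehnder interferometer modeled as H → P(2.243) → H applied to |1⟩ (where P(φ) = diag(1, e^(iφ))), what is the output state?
(0.8114 - 0.3912i)|0⟩ + (0.1886 + 0.3912i)|1⟩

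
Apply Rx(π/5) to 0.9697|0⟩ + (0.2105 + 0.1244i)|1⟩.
(0.9607 - 0.06505i)|0⟩ + (0.2002 - 0.1813i)|1⟩

Rx(π/5) = [[cos(θ/2), −i·sin(θ/2)], [−i·sin(θ/2), cos(θ/2)]]; θ = π/5, cos(θ/2) ≈ 0.951057, sin(θ/2) ≈ 0.309017.
With a = amp(|0⟩) = 0.9697 and b = amp(|1⟩) = (0.2105 + 0.1244i):
new amp(|0⟩) = (0.951057)·a + (-0.309017i)·b = (0.9607 - 0.06505i)
new amp(|1⟩) = (-0.309017i)·a + (0.951057)·b = (0.2002 - 0.1813i)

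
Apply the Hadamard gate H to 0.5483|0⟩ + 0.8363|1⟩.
0.9791|0⟩ - 0.2036|1⟩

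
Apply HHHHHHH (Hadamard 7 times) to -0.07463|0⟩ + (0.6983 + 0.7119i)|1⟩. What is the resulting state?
(0.441 + 0.5034i)|0⟩ + (-0.5465 - 0.5034i)|1⟩

H² = I, so H^7 = H: a single Hadamard. With (a, b) = (-0.07463, (0.6983 + 0.7119i)), H gives ((a + b)/√2, (a − b)/√2) = ((0.441 + 0.5034i), (-0.5465 - 0.5034i)).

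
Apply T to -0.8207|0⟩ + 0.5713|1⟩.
-0.8207|0⟩ + (0.404 + 0.404i)|1⟩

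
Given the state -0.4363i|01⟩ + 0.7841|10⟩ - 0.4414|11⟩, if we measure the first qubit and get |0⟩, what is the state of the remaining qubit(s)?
-i|1⟩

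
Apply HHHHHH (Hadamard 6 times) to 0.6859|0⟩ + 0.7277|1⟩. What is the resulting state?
0.6859|0⟩ + 0.7277|1⟩

H² = I, so an even number of Hadamards cancels: H^6 = I and the state is unchanged.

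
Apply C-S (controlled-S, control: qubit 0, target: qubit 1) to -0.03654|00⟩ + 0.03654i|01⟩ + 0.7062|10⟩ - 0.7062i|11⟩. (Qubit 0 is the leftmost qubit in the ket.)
-0.03654|00⟩ + 0.03654i|01⟩ + 0.7062|10⟩ + 0.7062|11⟩

C-S leaves the control-|0⟩ kets |00⟩, |01⟩ unchanged and applies S to qubit 1 on the control-|1⟩ pair (|10⟩, |11⟩).
S = [[1, 0], [0, i]].
With a = amp(|10⟩) = 0.7062 and b = amp(|11⟩) = -0.7062i:
new amp(|10⟩) = (1)·a = 0.7062
new amp(|11⟩) = (i)·b = 0.7062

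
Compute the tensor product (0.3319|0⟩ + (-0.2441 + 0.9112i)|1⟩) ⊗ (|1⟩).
0.3319|01⟩ + (-0.2441 + 0.9112i)|11⟩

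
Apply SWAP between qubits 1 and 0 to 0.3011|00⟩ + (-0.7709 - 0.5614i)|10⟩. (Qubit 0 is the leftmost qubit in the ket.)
0.3011|00⟩ + (-0.7709 - 0.5614i)|01⟩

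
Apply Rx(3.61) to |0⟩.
-0.2321|0⟩ - 0.9727i|1⟩

Rx(3.61) = [[cos(θ/2), −i·sin(θ/2)], [−i·sin(θ/2), cos(θ/2)]]; θ = 3.61, cos(θ/2) ≈ -0.232068, sin(θ/2) ≈ 0.972699.
With a = amp(|0⟩) = 1 and b = amp(|1⟩) = 0:
new amp(|0⟩) = (-0.232068)·a + (-0.972699i)·b = -0.2321
new amp(|1⟩) = (-0.972699i)·a + (-0.232068)·b = -0.9727i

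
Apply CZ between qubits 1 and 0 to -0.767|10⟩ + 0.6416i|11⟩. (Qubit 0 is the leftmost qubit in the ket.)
-0.767|10⟩ - 0.6416i|11⟩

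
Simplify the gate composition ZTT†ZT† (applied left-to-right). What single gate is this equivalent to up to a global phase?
T†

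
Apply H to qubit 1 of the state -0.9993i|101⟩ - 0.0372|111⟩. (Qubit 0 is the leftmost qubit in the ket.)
(-0.0263 - 0.7066i)|101⟩ + (0.0263 - 0.7066i)|111⟩

H on qubit 1 mixes each pair of kets that differ only in qubit 1: amplitudes (a, b) of (|…0…⟩, |…1…⟩) become ((a + b)/√2, (a − b)/√2). Kets absent from the input have amplitude 0.
(|101⟩, |111⟩): (a, b) = (-0.9993i, -0.0372) → ((-0.0263 - 0.7066i), (0.0263 - 0.7066i))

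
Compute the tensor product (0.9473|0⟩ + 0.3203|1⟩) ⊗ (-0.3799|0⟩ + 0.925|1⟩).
-0.3599|00⟩ + 0.8763|01⟩ - 0.1217|10⟩ + 0.2963|11⟩

amp(|b₁b₂…⟩) = product of the factor amplitudes for bits b₁, b₂, …; only kets whose every factor amplitude is nonzero survive.
|00⟩: (0.9473)(-0.3799) = -0.3599
|01⟩: (0.9473)(0.925) = 0.8763
|10⟩: (0.3203)(-0.3799) = -0.1217
|11⟩: (0.3203)(0.925) = 0.2963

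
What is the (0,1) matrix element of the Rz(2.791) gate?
0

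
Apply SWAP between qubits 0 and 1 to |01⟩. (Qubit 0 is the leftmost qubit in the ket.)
|10⟩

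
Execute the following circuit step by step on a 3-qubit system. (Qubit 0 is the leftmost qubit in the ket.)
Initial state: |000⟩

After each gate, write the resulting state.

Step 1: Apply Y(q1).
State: i|010⟩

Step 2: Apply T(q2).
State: i|010⟩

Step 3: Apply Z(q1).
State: -i|010⟩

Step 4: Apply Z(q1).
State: i|010⟩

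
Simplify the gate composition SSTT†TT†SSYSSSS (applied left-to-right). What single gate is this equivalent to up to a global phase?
Y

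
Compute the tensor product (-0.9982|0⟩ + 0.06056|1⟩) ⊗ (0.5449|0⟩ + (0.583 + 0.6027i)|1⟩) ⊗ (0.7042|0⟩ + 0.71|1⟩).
-0.383|000⟩ - 0.3862|001⟩ + (-0.4098 - 0.4237i)|010⟩ + (-0.4132 - 0.4271i)|011⟩ + 0.02324|100⟩ + 0.02343|101⟩ + (0.02486 + 0.0257i)|110⟩ + (0.02507 + 0.02591i)|111⟩

amp(|b₁b₂…⟩) = product of the factor amplitudes for bits b₁, b₂, …; only kets whose every factor amplitude is nonzero survive.
|000⟩: (-0.9982)(0.5449)(0.7042) = -0.383
|001⟩: (-0.9982)(0.5449)(0.71) = -0.3862
|010⟩: (-0.9982)(0.583 + 0.6027i)(0.7042) = (-0.4098 - 0.4237i)
|011⟩: (-0.9982)(0.583 + 0.6027i)(0.71) = (-0.4132 - 0.4271i)
|100⟩: (0.06056)(0.5449)(0.7042) = 0.02324
|101⟩: (0.06056)(0.5449)(0.71) = 0.02343
|110⟩: (0.06056)(0.583 + 0.6027i)(0.7042) = (0.02486 + 0.0257i)
|111⟩: (0.06056)(0.583 + 0.6027i)(0.71) = (0.02507 + 0.02591i)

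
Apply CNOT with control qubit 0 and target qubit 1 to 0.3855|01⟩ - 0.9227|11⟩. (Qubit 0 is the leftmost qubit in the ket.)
0.3855|01⟩ - 0.9227|10⟩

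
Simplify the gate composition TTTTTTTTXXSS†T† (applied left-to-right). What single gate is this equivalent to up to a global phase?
T†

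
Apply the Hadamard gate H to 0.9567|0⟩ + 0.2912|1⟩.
0.8824|0⟩ + 0.4706|1⟩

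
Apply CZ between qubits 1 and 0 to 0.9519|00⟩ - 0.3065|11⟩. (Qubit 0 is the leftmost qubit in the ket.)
0.9519|00⟩ + 0.3065|11⟩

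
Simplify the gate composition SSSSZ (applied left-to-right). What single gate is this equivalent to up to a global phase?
Z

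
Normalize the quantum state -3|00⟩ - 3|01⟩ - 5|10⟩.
-0.4575|00⟩ - 0.4575|01⟩ - 0.7625|10⟩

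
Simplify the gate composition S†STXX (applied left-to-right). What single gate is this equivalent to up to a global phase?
T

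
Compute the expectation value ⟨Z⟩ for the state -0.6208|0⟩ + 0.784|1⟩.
-0.2293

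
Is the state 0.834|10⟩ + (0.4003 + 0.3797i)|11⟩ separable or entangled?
Separable

Writing the state as a|00⟩ + b|01⟩ + c|10⟩ + d|11⟩, it is a product state iff ad − bc = 0.
Here (a, b, c, d) = (0, 0, 0.834, (0.4003 + 0.3797i)): ad − bc = (0)(0.4003 + 0.3797i) − (0)(0.834) = 0, so the state is separable.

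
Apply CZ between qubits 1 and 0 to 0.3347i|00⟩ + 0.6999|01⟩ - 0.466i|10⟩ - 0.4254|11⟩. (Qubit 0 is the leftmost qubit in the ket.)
0.3347i|00⟩ + 0.6999|01⟩ - 0.466i|10⟩ + 0.4254|11⟩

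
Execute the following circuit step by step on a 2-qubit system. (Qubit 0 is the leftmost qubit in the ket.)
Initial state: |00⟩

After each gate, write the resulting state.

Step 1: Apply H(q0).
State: 1/√2|00⟩ + 1/√2|10⟩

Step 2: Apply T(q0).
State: 1/√2|00⟩ + (1/2 + (1/2)i)|10⟩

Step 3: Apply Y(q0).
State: (1/2 - (1/2)i)|00⟩ + (1/√2)i|10⟩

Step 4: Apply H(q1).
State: (1/√8 - (1/√8)i)|00⟩ + (1/√8 - (1/√8)i)|01⟩ + (1/2)i|10⟩ + (1/2)i|11⟩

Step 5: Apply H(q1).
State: (1/2 - (1/2)i)|00⟩ + (1/√2)i|10⟩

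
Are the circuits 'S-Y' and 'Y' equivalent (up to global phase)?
No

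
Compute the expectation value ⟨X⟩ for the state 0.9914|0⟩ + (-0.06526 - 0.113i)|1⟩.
-0.1294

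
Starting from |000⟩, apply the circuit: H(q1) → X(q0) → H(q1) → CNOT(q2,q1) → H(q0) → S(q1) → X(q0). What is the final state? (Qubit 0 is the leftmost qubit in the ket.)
-1/√2|000⟩ + 1/√2|100⟩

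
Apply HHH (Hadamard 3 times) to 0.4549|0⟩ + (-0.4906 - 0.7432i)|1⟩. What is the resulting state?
(-0.02524 - 0.5255i)|0⟩ + (0.6686 + 0.5255i)|1⟩

H² = I, so H^3 = H: a single Hadamard. With (a, b) = (0.4549, (-0.4906 - 0.7432i)), H gives ((a + b)/√2, (a − b)/√2) = ((-0.02524 - 0.5255i), (0.6686 + 0.5255i)).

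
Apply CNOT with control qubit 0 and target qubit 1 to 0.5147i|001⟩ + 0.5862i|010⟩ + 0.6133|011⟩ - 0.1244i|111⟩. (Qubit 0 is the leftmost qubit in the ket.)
0.5147i|001⟩ + 0.5862i|010⟩ + 0.6133|011⟩ - 0.1244i|101⟩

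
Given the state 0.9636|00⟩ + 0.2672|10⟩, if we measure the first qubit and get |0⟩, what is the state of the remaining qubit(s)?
|0⟩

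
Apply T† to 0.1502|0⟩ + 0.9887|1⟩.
0.1502|0⟩ + (0.6991 - 0.6991i)|1⟩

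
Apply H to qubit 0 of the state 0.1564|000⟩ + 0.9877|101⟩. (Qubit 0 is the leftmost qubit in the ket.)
0.1106|000⟩ + 0.6984|001⟩ + 0.1106|100⟩ - 0.6984|101⟩

H on qubit 0 mixes each pair of kets that differ only in qubit 0: amplitudes (a, b) of (|…0…⟩, |…1…⟩) become ((a + b)/√2, (a − b)/√2). Kets absent from the input have amplitude 0.
(|000⟩, |100⟩): (a, b) = (0.1564, 0) → (0.1106, 0.1106)
(|001⟩, |101⟩): (a, b) = (0, 0.9877) → (0.6984, -0.6984)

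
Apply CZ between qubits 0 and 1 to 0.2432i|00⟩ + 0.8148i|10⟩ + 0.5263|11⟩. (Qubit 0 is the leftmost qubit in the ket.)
0.2432i|00⟩ + 0.8148i|10⟩ - 0.5263|11⟩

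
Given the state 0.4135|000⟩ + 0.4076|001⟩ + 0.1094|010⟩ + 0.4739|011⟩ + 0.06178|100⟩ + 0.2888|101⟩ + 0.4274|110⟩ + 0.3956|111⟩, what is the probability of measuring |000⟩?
0.171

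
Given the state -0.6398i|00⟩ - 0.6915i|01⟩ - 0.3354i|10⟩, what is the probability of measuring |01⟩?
0.4782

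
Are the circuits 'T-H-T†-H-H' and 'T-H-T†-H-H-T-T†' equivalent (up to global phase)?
Yes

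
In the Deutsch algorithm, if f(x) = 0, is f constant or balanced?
Constant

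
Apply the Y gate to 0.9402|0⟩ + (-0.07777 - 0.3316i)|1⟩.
(-0.3316 + 0.07777i)|0⟩ + 0.9402i|1⟩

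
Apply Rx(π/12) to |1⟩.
-0.1305i|0⟩ + 0.9914|1⟩

Rx(π/12) = [[cos(θ/2), −i·sin(θ/2)], [−i·sin(θ/2), cos(θ/2)]]; θ = π/12, cos(θ/2) ≈ 0.991445, sin(θ/2) ≈ 0.130526.
With a = amp(|0⟩) = 0 and b = amp(|1⟩) = 1:
new amp(|0⟩) = (0.991445)·a + (-0.130526i)·b = -0.1305i
new amp(|1⟩) = (-0.130526i)·a + (0.991445)·b = 0.9914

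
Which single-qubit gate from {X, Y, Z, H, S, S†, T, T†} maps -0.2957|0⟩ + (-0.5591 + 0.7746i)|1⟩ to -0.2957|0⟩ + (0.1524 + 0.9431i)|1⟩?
T†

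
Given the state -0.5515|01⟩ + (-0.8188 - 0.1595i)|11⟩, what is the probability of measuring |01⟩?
0.3042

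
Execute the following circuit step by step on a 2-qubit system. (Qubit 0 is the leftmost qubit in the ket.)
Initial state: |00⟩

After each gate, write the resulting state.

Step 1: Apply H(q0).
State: 1/√2|00⟩ + 1/√2|10⟩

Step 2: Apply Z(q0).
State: 1/√2|00⟩ - 1/√2|10⟩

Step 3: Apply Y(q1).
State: (1/√2)i|01⟩ - (1/√2)i|11⟩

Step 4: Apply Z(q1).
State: -(1/√2)i|01⟩ + (1/√2)i|11⟩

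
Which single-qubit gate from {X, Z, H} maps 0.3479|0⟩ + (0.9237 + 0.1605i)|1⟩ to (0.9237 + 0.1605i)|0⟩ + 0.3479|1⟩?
X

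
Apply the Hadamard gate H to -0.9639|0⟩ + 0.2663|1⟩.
-0.4933|0⟩ - 0.8699|1⟩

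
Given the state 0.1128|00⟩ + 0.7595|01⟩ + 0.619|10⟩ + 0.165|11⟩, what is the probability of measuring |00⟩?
0.01272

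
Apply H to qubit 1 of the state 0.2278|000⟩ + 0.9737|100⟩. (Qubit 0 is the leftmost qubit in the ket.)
0.1611|000⟩ + 0.1611|010⟩ + 0.6885|100⟩ + 0.6885|110⟩

H on qubit 1 mixes each pair of kets that differ only in qubit 1: amplitudes (a, b) of (|…0…⟩, |…1…⟩) become ((a + b)/√2, (a − b)/√2). Kets absent from the input have amplitude 0.
(|000⟩, |010⟩): (a, b) = (0.2278, 0) → (0.1611, 0.1611)
(|100⟩, |110⟩): (a, b) = (0.9737, 0) → (0.6885, 0.6885)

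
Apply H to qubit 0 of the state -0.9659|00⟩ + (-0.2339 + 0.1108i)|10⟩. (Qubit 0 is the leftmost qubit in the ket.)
(-0.8484 + 0.07835i)|00⟩ + (-0.5176 - 0.07835i)|10⟩

H on qubit 0 mixes each pair of kets that differ only in qubit 0: amplitudes (a, b) of (|…0…⟩, |…1…⟩) become ((a + b)/√2, (a − b)/√2). Kets absent from the input have amplitude 0.
(|00⟩, |10⟩): (a, b) = (-0.9659, (-0.2339 + 0.1108i)) → ((-0.8484 + 0.07835i), (-0.5176 - 0.07835i))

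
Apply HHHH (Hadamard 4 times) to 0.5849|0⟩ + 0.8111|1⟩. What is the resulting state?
0.5849|0⟩ + 0.8111|1⟩

H² = I, so an even number of Hadamards cancels: H^4 = I and the state is unchanged.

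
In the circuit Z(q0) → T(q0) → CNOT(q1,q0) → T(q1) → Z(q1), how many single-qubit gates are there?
4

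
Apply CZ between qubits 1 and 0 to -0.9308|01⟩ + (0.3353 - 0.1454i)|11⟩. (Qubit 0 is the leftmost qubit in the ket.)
-0.9308|01⟩ + (-0.3353 + 0.1454i)|11⟩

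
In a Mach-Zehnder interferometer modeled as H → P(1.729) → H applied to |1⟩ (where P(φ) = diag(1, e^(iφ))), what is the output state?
(0.5788 - 0.4938i)|0⟩ + (0.4212 + 0.4938i)|1⟩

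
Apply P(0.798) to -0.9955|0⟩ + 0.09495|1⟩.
-0.9955|0⟩ + (0.06629 + 0.06798i)|1⟩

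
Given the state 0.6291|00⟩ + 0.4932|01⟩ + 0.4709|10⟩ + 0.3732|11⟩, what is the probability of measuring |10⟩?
0.2217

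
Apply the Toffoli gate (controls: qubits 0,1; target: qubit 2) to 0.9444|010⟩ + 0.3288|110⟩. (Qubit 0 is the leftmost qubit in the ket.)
0.9444|010⟩ + 0.3288|111⟩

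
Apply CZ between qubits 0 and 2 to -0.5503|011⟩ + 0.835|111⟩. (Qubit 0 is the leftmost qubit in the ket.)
-0.5503|011⟩ - 0.835|111⟩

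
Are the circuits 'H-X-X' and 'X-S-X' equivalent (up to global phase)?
No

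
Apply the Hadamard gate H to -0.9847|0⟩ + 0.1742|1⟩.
-0.5731|0⟩ - 0.8195|1⟩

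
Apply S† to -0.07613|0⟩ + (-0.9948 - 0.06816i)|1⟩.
-0.07613|0⟩ + (-0.06816 + 0.9948i)|1⟩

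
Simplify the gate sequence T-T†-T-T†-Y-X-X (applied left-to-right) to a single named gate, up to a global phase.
Y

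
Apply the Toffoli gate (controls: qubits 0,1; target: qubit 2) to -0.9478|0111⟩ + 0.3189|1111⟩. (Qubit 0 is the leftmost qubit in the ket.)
-0.9478|0111⟩ + 0.3189|1101⟩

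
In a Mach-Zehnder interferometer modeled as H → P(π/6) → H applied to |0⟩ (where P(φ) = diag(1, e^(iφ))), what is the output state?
(0.933 + 0.25i)|0⟩ + (0.06699 - 0.25i)|1⟩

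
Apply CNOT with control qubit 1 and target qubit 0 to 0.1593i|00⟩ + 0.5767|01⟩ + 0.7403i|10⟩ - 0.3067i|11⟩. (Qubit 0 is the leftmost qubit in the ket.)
0.1593i|00⟩ - 0.3067i|01⟩ + 0.7403i|10⟩ + 0.5767|11⟩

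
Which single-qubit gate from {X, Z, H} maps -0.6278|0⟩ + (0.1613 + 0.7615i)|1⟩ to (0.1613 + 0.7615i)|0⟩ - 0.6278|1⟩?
X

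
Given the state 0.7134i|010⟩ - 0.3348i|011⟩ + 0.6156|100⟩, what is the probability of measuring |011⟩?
0.1121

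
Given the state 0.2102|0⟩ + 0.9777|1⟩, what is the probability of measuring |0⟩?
0.04418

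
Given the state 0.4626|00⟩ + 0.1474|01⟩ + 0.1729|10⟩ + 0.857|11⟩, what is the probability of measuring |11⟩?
0.7344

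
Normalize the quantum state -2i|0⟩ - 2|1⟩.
-(1/√2)i|0⟩ - 1/√2|1⟩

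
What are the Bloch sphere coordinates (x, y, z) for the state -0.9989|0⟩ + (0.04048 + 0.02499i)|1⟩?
(-0.08087, -0.04993, 0.9955)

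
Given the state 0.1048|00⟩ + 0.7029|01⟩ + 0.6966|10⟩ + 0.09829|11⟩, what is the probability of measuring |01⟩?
0.4941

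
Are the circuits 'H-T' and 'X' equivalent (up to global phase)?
No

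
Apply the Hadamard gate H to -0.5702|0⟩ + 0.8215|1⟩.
0.1777|0⟩ - 0.9841|1⟩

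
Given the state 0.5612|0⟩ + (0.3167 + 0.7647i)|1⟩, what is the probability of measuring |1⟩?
0.6851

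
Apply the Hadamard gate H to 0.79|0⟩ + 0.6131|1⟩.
0.9921|0⟩ + 0.1251|1⟩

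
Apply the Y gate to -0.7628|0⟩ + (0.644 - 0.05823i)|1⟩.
(-0.05823 - 0.644i)|0⟩ - 0.7628i|1⟩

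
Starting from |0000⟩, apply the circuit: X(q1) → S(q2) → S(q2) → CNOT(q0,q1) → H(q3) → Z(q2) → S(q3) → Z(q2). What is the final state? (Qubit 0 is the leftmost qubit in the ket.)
1/√2|0100⟩ + (1/√2)i|0101⟩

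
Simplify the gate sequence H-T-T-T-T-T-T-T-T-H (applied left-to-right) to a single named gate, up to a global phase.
I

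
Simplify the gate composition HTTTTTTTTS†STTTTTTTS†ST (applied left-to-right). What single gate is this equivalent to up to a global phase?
H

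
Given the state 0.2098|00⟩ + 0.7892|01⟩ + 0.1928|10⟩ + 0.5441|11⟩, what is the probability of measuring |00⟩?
0.04402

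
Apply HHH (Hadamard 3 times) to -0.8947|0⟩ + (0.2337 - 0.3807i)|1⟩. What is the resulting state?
(-0.4674 - 0.2692i)|0⟩ + (-0.7979 + 0.2692i)|1⟩

H² = I, so H^3 = H: a single Hadamard. With (a, b) = (-0.8947, (0.2337 - 0.3807i)), H gives ((a + b)/√2, (a − b)/√2) = ((-0.4674 - 0.2692i), (-0.7979 + 0.2692i)).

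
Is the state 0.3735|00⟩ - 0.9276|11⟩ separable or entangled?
Entangled

Writing the state as a|00⟩ + b|01⟩ + c|10⟩ + d|11⟩, it is a product state iff ad − bc = 0.
Here (a, b, c, d) = (0.3735, 0, 0, -0.9276): ad − bc = (0.3735)(-0.9276) − (0)(0) = -0.3465 ≠ 0, so the state is entangled.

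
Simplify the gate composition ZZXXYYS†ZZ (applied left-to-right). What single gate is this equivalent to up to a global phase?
S†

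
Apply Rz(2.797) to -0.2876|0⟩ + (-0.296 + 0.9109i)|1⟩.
(-0.04931 + 0.2833i)|0⟩ + (-0.9482 - 0.1354i)|1⟩

Rz(2.797) = [[e^(−iθ/2), 0], [0, e^(iθ/2)]] with e^(±iθ/2) = cos(θ/2) ± i·sin(θ/2); θ = 2.797, cos(θ/2) ≈ 0.171445, sin(θ/2) ≈ 0.985194.
With a = amp(|0⟩) = -0.2876 and b = amp(|1⟩) = (-0.296 + 0.9109i):
new amp(|0⟩) = (0.171445 - 0.985194i)·a = (-0.04931 + 0.2833i)
new amp(|1⟩) = (0.171445 + 0.985194i)·b = (-0.9482 - 0.1354i)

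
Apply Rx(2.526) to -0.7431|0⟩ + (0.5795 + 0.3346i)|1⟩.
(0.09375 - 0.5523i)|0⟩ + (0.1756 + 0.8095i)|1⟩

Rx(2.526) = [[cos(θ/2), −i·sin(θ/2)], [−i·sin(θ/2), cos(θ/2)]]; θ = 2.526, cos(θ/2) ≈ 0.302959, sin(θ/2) ≈ 0.953004.
With a = amp(|0⟩) = -0.7431 and b = amp(|1⟩) = (0.5795 + 0.3346i):
new amp(|0⟩) = (0.302959)·a + (-0.953004i)·b = (0.09375 - 0.5523i)
new amp(|1⟩) = (-0.953004i)·a + (0.302959)·b = (0.1756 + 0.8095i)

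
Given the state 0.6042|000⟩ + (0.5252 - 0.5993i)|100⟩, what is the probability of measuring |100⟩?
0.635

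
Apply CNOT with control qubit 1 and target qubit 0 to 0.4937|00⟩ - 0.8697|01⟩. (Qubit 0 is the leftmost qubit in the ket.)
0.4937|00⟩ - 0.8697|11⟩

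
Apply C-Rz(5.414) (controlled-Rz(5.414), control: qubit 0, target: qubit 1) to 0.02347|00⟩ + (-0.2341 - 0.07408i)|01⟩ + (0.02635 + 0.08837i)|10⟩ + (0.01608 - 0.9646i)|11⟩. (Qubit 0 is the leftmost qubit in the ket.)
0.02347|00⟩ + (-0.2341 - 0.07408i)|01⟩ + (0.01331 - 0.09125i)|10⟩ + (0.3916 + 0.8817i)|11⟩

C-Rz(5.414) leaves the control-|0⟩ kets |00⟩, |01⟩ unchanged and applies Rz(5.414) to qubit 1 on the control-|1⟩ pair (|10⟩, |11⟩).
Rz(5.414) = [[e^(−iθ/2), 0], [0, e^(iθ/2)]] with e^(±iθ/2) = cos(θ/2) ± i·sin(θ/2); θ = 5.414, cos(θ/2) ≈ -0.907042, sin(θ/2) ≈ 0.421041.
With a = amp(|10⟩) = (0.02635 + 0.08837i) and b = amp(|11⟩) = (0.01608 - 0.9646i):
new amp(|10⟩) = (-0.907042 - 0.421041i)·a = (0.01331 - 0.09125i)
new amp(|11⟩) = (-0.907042 + 0.421041i)·b = (0.3916 + 0.8817i)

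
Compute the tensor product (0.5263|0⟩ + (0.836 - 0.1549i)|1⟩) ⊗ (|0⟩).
0.5263|00⟩ + (0.836 - 0.1549i)|10⟩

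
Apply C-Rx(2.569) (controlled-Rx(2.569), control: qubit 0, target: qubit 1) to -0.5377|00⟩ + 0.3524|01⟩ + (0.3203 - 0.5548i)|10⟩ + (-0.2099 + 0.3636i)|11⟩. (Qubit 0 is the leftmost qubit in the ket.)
-0.5377|00⟩ + 0.3524|01⟩ + (0.4393 + 0.04468i)|10⟩ + (-0.5915 - 0.2046i)|11⟩

C-Rx(2.569) leaves the control-|0⟩ kets |00⟩, |01⟩ unchanged and applies Rx(2.569) to qubit 1 on the control-|1⟩ pair (|10⟩, |11⟩).
Rx(2.569) = [[cos(θ/2), −i·sin(θ/2)], [−i·sin(θ/2), cos(θ/2)]]; θ = 2.569, cos(θ/2) ≈ 0.282401, sin(θ/2) ≈ 0.959296.
With a = amp(|10⟩) = (0.3203 - 0.5548i) and b = amp(|11⟩) = (-0.2099 + 0.3636i):
new amp(|10⟩) = (0.282401)·a + (-0.959296i)·b = (0.4393 + 0.04468i)
new amp(|11⟩) = (-0.959296i)·a + (0.282401)·b = (-0.5915 - 0.2046i)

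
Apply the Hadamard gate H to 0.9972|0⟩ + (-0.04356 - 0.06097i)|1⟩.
(0.6743 - 0.04311i)|0⟩ + (0.7359 + 0.04311i)|1⟩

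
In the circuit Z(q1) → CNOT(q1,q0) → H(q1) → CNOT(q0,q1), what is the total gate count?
4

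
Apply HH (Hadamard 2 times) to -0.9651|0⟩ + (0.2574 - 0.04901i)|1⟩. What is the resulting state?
-0.9651|0⟩ + (0.2574 - 0.04901i)|1⟩

H² = I, so an even number of Hadamards cancels: H^2 = I and the state is unchanged.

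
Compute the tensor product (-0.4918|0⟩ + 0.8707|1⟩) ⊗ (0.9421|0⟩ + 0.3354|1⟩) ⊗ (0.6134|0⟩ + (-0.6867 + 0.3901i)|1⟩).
-0.2842|000⟩ + (0.3182 - 0.1807i)|001⟩ - 0.1012|010⟩ + (0.1133 - 0.06435i)|011⟩ + 0.5032|100⟩ + (-0.5633 + 0.32i)|101⟩ + 0.1791|110⟩ + (-0.2005 + 0.1139i)|111⟩

amp(|b₁b₂…⟩) = product of the factor amplitudes for bits b₁, b₂, …; only kets whose every factor amplitude is nonzero survive.
|000⟩: (-0.4918)(0.9421)(0.6134) = -0.2842
|001⟩: (-0.4918)(0.9421)(-0.6867 + 0.3901i) = (0.3182 - 0.1807i)
|010⟩: (-0.4918)(0.3354)(0.6134) = -0.1012
|011⟩: (-0.4918)(0.3354)(-0.6867 + 0.3901i) = (0.1133 - 0.06435i)
|100⟩: (0.8707)(0.9421)(0.6134) = 0.5032
|101⟩: (0.8707)(0.9421)(-0.6867 + 0.3901i) = (-0.5633 + 0.32i)
|110⟩: (0.8707)(0.3354)(0.6134) = 0.1791
|111⟩: (0.8707)(0.3354)(-0.6867 + 0.3901i) = (-0.2005 + 0.1139i)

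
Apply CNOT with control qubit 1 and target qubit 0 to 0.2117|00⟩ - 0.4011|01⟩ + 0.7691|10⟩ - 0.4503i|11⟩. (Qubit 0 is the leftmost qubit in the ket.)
0.2117|00⟩ - 0.4503i|01⟩ + 0.7691|10⟩ - 0.4011|11⟩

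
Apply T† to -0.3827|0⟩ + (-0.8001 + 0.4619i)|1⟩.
-0.3827|0⟩ + (-0.2391 + 0.8924i)|1⟩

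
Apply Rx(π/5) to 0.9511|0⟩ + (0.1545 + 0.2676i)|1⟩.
(0.9872 - 0.04774i)|0⟩ + (0.1469 - 0.0394i)|1⟩

Rx(π/5) = [[cos(θ/2), −i·sin(θ/2)], [−i·sin(θ/2), cos(θ/2)]]; θ = π/5, cos(θ/2) ≈ 0.951057, sin(θ/2) ≈ 0.309017.
With a = amp(|0⟩) = 0.9511 and b = amp(|1⟩) = (0.1545 + 0.2676i):
new amp(|0⟩) = (0.951057)·a + (-0.309017i)·b = (0.9872 - 0.04774i)
new amp(|1⟩) = (-0.309017i)·a + (0.951057)·b = (0.1469 - 0.0394i)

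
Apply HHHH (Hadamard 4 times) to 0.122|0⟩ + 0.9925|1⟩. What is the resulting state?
0.122|0⟩ + 0.9925|1⟩

H² = I, so an even number of Hadamards cancels: H^4 = I and the state is unchanged.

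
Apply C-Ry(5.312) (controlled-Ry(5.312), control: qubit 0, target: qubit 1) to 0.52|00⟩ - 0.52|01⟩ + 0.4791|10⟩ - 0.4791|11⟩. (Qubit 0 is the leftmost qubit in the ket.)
0.52|00⟩ - 0.52|01⟩ - 0.2001|10⟩ + 0.6473|11⟩

C-Ry(5.312) leaves the control-|0⟩ kets |00⟩, |01⟩ unchanged and applies Ry(5.312) to qubit 1 on the control-|1⟩ pair (|10⟩, |11⟩).
Ry(5.312) = [[cos(θ/2), −sin(θ/2)], [sin(θ/2), cos(θ/2)]]; θ = 5.312, cos(θ/2) ≈ -0.884398, sin(θ/2) ≈ 0.466733.
With a = amp(|10⟩) = 0.4791 and b = amp(|11⟩) = -0.4791:
new amp(|10⟩) = (-0.884398)·a + (-0.466733)·b = -0.2001
new amp(|11⟩) = (0.466733)·a + (-0.884398)·b = 0.6473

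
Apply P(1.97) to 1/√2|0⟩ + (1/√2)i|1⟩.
1/√2|0⟩ + (-0.6515 - 0.2748i)|1⟩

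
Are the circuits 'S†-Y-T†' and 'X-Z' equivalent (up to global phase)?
No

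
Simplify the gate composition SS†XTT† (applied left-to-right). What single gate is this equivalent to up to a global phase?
X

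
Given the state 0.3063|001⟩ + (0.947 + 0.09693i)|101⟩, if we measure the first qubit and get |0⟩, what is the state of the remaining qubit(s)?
|01⟩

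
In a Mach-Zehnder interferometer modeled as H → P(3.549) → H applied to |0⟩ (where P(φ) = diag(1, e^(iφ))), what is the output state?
(0.04092 - 0.1981i)|0⟩ + (0.9591 + 0.1981i)|1⟩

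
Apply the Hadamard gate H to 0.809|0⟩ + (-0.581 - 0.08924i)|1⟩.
(0.1612 - 0.0631i)|0⟩ + (0.9829 + 0.0631i)|1⟩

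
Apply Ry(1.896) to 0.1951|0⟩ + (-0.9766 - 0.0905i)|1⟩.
(0.907 + 0.07351i)|0⟩ + (-0.4112 - 0.05279i)|1⟩

Ry(1.896) = [[cos(θ/2), −sin(θ/2)], [sin(θ/2), cos(θ/2)]]; θ = 1.896, cos(θ/2) ≈ 0.583309, sin(θ/2) ≈ 0.812251.
With a = amp(|0⟩) = 0.1951 and b = amp(|1⟩) = (-0.9766 - 0.0905i):
new amp(|0⟩) = (0.583309)·a + (-0.812251)·b = (0.907 + 0.07351i)
new amp(|1⟩) = (0.812251)·a + (0.583309)·b = (-0.4112 - 0.05279i)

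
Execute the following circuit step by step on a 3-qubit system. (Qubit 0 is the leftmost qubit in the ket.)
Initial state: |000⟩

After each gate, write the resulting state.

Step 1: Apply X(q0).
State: |100⟩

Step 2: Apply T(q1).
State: |100⟩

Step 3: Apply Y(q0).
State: -i|000⟩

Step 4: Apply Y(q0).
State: |100⟩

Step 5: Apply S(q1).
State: |100⟩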